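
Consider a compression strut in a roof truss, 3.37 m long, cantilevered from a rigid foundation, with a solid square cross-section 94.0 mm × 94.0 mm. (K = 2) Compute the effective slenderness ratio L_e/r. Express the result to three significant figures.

λ ≈ 248

For a square r = a/√12 = 94.0/√12 = 27.14 mm
L_e = K·L = 2 × 3.37 m = 6.740 m = 6740.0 mm
λ = L_e / r_min = 6740.0 / 27.14 = 248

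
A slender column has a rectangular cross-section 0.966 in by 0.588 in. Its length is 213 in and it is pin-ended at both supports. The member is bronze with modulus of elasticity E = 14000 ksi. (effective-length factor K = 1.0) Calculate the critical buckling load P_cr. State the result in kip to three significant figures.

Buckling occurs about the weak axis: I_min = h·b³/12 with b = 0.588 in (the shorter side).
I_min = 0.966×0.588³/12 = 1.637×10^-2 in⁴
Effective length L_e = K·L = 1 × 213 = 213.0 in
P_cr = π²EI / L_e² = π² × 14000×10³ × 1.637×10^-2 / 213.0² = 49.84 lb

P_cr ≈ 0.0498 kip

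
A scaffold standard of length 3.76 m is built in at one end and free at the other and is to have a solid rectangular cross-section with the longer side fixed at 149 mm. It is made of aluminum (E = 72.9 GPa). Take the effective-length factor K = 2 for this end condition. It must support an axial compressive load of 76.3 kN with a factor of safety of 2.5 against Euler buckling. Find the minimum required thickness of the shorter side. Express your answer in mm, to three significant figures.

Required P_cr = n·P = 2.5 × 76.3 = 190.8 kN
L_e = K·L = 2 × 3.76 = 7.520 m
Required I = P_cr·L_e²/(π²E) = 1.907×10^5 × 7.520² / (π² × 7.29×10^10) = 1.499×10^-5 m⁴
I_req = 1.499×10^7 mm⁴
Rectangle, weak axis: I_min = h·b³/12 with h = 149 mm fixed  ⇒  b = (12I/h)^(1/3) = 106 mm

b ≈ 106 mm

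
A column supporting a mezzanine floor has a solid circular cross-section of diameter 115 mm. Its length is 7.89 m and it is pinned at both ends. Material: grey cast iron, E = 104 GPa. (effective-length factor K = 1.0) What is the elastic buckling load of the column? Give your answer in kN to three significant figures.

P_cr ≈ 142 kN

I = πd⁴/64 = π×115⁴/64 = 8.585×10^6 mm⁴
I = 8.585×10^6 mm⁴ = 8.585×10^-6 m⁴
Effective length L_e = K·L = 1 × 7.89 = 7.890 m
P_cr = π²EI / L_e² = π² × 104×10⁹ × 8.585×10^-6 / 7.890² = 1.416×10^5 N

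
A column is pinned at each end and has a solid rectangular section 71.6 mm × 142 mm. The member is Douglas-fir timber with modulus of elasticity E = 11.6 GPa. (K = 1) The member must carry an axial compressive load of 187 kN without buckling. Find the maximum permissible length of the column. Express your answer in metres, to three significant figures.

L_max ≈ 1.63 m

Buckling occurs about the weak axis: I_min = h·b³/12 with b = 71.6 mm (the shorter side).
I_min = 142×71.6³/12 = 4.344×10^6 mm⁴
I = 4.344×10^-6 m⁴
At the buckling limit P_cr = P = 1.870×10^5 N
From P_cr = π²EI/(K·L)²:  L = (1/K)·√(π²EI/P_cr) = (1/1)·√(π²×1.16×10^10×4.344×10^-6/1.870×10^5)
L = 1.63 m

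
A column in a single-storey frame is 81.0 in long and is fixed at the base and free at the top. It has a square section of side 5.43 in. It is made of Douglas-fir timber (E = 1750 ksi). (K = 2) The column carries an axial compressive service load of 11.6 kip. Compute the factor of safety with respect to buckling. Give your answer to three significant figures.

n ≈ 4.11

I = a⁴/12 = 5.43⁴/12 = 72.45 in⁴
Effective length L_e = K·L = 2 × 81.0 = 162.0 in
P_cr = π²EI / L_e² = π² × 1750×10³ × 72.45 / 162.0² = 4.768×10^4 lb
Factor of safety n = P_cr / P = 47.679 / 11.6 = 4.11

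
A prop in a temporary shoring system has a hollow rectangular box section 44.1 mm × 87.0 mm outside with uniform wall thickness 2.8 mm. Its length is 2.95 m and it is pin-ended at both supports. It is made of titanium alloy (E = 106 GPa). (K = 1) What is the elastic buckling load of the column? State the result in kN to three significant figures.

Inner dimensions: h_i = 87.0 − 2×2.8 = 81.40 mm, b_i = 44.1 − 2×2.8 = 38.50 mm
Weak-axis I_min = (h_o·b_o³ − h_i·b_i³)/12 with b_o = 44.1, b_i = 38.50 mm (shorter outer/inner sides).
I_min = (87.0×44.1³ − 81.40×38.50³)/12 = 2.347×10^5 mm⁴
I = 2.347×10^5 mm⁴ = 2.347×10^-7 m⁴
Effective length L_e = K·L = 1 × 2.95 = 2.950 m
P_cr = π²EI / L_e² = π² × 106×10⁹ × 2.347×10^-7 / 2.950² = 2.821×10^4 N

P_cr ≈ 28.2 kN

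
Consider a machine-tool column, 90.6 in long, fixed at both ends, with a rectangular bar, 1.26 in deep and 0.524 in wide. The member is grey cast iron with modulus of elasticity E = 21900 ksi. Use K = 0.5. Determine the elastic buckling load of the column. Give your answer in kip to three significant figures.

Buckling occurs about the weak axis: I_min = h·b³/12 with b = 0.524 in (the shorter side).
I_min = 1.26×0.524³/12 = 1.511×10^-2 in⁴
Effective length L_e = K·L = 0.5 × 90.6 = 45.30 in
P_cr = π²EI / L_e² = π² × 21900×10³ × 1.511×10^-2 / 45.30² = 1.591×10^3 lb

P_cr ≈ 1.59 kip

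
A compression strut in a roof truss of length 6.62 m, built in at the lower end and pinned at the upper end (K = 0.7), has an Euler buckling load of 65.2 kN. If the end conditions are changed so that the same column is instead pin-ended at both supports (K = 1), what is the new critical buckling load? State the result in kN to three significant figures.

P_cr ≈ 31.9 kN

P_cr ∝ 1/K², so P_cr,new = P_cr,old × (K_old/K_new)² = 65.2 × (0.7/1)²
= 65.2 × 0.4900 = 31.9 kN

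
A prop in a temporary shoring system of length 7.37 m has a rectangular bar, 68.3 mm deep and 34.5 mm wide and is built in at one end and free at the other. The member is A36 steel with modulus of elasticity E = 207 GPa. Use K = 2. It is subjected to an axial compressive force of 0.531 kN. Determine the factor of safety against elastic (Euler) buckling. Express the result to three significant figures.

n ≈ 4.14

Buckling occurs about the weak axis: I_min = h·b³/12 with b = 34.5 mm (the shorter side).
I_min = 68.3×34.5³/12 = 2.337×10^5 mm⁴
I = 2.337×10^5 mm⁴ = 2.337×10^-7 m⁴
Effective length L_e = K·L = 2 × 7.37 = 14.74 m
P_cr = π²EI / L_e² = π² × 207×10⁹ × 2.337×10^-7 / 14.74² = 2.198×10^3 N
Factor of safety n = P_cr / P = 2.1977 / 0.531 = 4.14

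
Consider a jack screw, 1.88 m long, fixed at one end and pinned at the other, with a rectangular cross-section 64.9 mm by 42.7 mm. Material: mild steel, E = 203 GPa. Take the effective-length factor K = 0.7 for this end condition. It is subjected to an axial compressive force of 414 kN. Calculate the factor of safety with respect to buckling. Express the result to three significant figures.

Buckling occurs about the weak axis: I_min = h·b³/12 with b = 42.7 mm (the shorter side).
I_min = 64.9×42.7³/12 = 4.211×10^5 mm⁴
I = 4.211×10^5 mm⁴ = 4.211×10^-7 m⁴
Effective length L_e = K·L = 0.7 × 1.88 = 1.316 m
P_cr = π²EI / L_e² = π² × 203×10⁹ × 4.211×10^-7 / 1.316² = 4.871×10^5 N
Factor of safety n = P_cr / P = 487.11 / 414 = 1.18

n ≈ 1.18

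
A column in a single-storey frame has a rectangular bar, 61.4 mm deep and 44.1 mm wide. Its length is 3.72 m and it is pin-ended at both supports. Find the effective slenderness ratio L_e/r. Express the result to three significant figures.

λ ≈ 292

Buckling occurs about the weak axis: I_min = h·b³/12 with b = 44.1 mm (the shorter side).
I_min = 61.4×44.1³/12 = 4.388×10^5 mm⁴
A = 2.708×10^3 mm²;  r_min = √(I/A) = √(4.388×10^5/2.708×10^3) = 12.73 mm
L_e = K·L = 1 × 3.72 m = 3.720 m = 3720.0 mm
λ = L_e / r_min = 3720.0 / 12.73 = 292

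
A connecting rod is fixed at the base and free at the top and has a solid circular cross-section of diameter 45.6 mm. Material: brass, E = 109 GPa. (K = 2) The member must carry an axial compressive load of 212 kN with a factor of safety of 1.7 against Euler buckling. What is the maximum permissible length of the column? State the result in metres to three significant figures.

L_max ≈ 0.398 m

I = πd⁴/64 = π×45.6⁴/64 = 2.122×10^5 mm⁴
I = 2.122×10^-7 m⁴
Required critical load P_cr = n·P = 1.7 × 212 = 360.4 kN = 3.604×10^5 N
From P_cr = π²EI/(K·L)²:  L = (1/K)·√(π²EI/P_cr) = (1/2)·√(π²×1.09×10^11×2.122×10^-7/3.604×10^5)
L = 0.398 m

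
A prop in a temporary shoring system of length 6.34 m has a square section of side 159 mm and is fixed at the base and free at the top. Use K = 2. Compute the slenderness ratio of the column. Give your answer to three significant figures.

λ ≈ 276

For a square r = a/√12 = 159/√12 = 45.90 mm
L_e = K·L = 2 × 6.34 m = 12.68 m = 12680 mm
λ = L_e / r_min = 12680 / 45.90 = 276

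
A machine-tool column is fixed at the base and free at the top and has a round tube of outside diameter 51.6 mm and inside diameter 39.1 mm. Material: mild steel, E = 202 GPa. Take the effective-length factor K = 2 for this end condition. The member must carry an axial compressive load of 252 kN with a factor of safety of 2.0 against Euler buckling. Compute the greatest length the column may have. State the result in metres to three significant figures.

d_o = 51.6 mm, d_i = 39.1 mm
I = π(d_o⁴ − d_i⁴)/64 = π(51.6⁴ − 39.10⁴)/64 = 2.333×10^5 mm⁴
I = 2.333×10^-7 m⁴
Required critical load P_cr = n·P = 2.0 × 252 = 504.0 kN = 5.040×10^5 N
From P_cr = π²EI/(K·L)²:  L = (1/K)·√(π²EI/P_cr) = (1/2)·√(π²×2.02×10^11×2.333×10^-7/5.040×10^5)
L = 0.480 m

L_max ≈ 0.480 m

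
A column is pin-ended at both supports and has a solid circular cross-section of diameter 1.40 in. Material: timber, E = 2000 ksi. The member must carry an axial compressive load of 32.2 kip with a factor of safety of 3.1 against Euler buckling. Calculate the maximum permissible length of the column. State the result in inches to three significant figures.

L_max ≈ 6.11 in

I = πd⁴/64 = π×1.40⁴/64 = 0.1886 in⁴
Required critical load P_cr = n·P = 3.1 × 32.2 = 99.82 kip = 9.982×10^4 lb
From P_cr = π²EI/(K·L)²:  L = (1/K)·√(π²EI/P_cr) = (1/1)·√(π²×2.00×10^6×0.1886/9.982×10^4)
L = 6.11 in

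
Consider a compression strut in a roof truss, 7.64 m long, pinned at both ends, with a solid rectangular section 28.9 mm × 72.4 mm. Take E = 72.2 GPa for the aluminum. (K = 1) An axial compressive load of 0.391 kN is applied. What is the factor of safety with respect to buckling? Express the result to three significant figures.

Buckling occurs about the weak axis: I_min = h·b³/12 with b = 28.9 mm (the shorter side).
I_min = 72.4×28.9³/12 = 1.456×10^5 mm⁴
I = 1.456×10^5 mm⁴ = 1.456×10^-7 m⁴
Effective length L_e = K·L = 1 × 7.64 = 7.640 m
P_cr = π²EI / L_e² = π² × 72.2×10⁹ × 1.456×10^-7 / 7.640² = 1.778×10^3 N
Factor of safety n = P_cr / P = 1.7779 / 0.391 = 4.55

n ≈ 4.55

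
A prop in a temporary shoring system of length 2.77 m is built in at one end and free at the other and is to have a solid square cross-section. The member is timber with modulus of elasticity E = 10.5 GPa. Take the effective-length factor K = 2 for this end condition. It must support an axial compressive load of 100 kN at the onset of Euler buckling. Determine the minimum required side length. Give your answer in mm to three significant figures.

L_e = K·L = 2 × 2.77 = 5.540 m
Required I = P_cr·L_e²/(π²E) = 1.000×10^5 × 5.540² / (π² × 1.05×10^10) = 2.962×10^-5 m⁴
I_req = 2.962×10^7 mm⁴
Solid square: I = a⁴/12  ⇒  a = (12I)^(1/4) = (12×2.962×10^7)^(1/4) = 137 mm

a ≈ 137 mm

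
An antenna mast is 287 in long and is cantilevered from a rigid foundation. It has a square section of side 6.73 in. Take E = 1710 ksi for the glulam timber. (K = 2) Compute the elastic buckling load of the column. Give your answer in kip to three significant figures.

P_cr ≈ 8.76 kip

I = a⁴/12 = 6.73⁴/12 = 171.0 in⁴
Effective length L_e = K·L = 2 × 287 = 574.0 in
P_cr = π²EI / L_e² = π² × 1710×10³ × 171.0 / 574.0² = 8.757×10^3 lb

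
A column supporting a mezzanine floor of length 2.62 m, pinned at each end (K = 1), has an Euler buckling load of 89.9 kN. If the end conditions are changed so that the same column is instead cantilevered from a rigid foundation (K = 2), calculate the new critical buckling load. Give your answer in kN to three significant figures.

P_cr ≈ 22.5 kN

P_cr ∝ 1/K², so P_cr,new = P_cr,old × (K_old/K_new)² = 89.9 × (1/2)²
= 89.9 × 0.2500 = 22.5 kN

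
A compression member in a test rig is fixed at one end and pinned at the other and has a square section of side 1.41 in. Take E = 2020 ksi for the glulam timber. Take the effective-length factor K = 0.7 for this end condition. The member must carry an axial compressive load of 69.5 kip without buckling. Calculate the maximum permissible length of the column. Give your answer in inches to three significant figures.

I = a⁴/12 = 1.41⁴/12 = 0.3294 in⁴
At the buckling limit P_cr = P = 6.950×10^4 lb
From P_cr = π²EI/(K·L)²:  L = (1/K)·√(π²EI/P_cr) = (1/0.7)·√(π²×2.02×10^6×0.3294/6.950×10^4)
L = 13.9 in

L_max ≈ 13.9 in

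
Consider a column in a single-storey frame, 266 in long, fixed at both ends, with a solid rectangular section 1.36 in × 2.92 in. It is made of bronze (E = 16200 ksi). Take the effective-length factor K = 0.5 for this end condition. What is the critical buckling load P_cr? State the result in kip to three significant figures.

P_cr ≈ 5.53 kip

Buckling occurs about the weak axis: I_min = h·b³/12 with b = 1.36 in (the shorter side).
I_min = 2.92×1.36³/12 = 0.6121 in⁴
Effective length L_e = K·L = 0.5 × 266 = 133.0 in
P_cr = π²EI / L_e² = π² × 16200×10³ × 0.6121 / 133.0² = 5.533×10^3 lb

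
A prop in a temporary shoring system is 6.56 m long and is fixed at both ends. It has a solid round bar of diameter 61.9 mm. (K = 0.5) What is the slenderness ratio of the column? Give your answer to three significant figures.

λ ≈ 212

For a solid circle r = d/4 = 61.9/4 = 15.48 mm
L_e = K·L = 0.5 × 6.56 m = 3.280 m = 3280.0 mm
λ = L_e / r_min = 3280.0 / 15.48 = 212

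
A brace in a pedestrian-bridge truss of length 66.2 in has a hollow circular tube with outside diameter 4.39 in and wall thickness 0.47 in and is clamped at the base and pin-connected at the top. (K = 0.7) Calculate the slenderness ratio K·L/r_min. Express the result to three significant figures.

Inner diameter d_i = 4.39 − 2×0.47 = 3.450 in
I = π(d_o⁴ − d_i⁴)/64 = π(4.39⁴ − 3.450⁴)/64 = 11.28 in⁴
A = 5.788 in²;  r_min = √(I/A) = √(11.28/5.788) = 1.396 in
L_e = K·L = 0.7 × 66.2 = 46.34 in
λ = L_e / r_min = 46.340 / 1.396 = 33.2

λ ≈ 33.2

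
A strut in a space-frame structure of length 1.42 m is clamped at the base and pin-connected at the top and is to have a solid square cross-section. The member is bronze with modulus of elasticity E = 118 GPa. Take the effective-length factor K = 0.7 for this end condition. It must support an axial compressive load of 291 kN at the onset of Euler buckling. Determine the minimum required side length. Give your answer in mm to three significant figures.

a ≈ 41.5 mm

L_e = K·L = 0.7 × 1.42 = 0.9940 m
Required I = P_cr·L_e²/(π²E) = 2.910×10^5 × 0.9940² / (π² × 1.18×10^11) = 2.469×10^-7 m⁴
I_req = 2.469×10^5 mm⁴
Solid square: I = a⁴/12  ⇒  a = (12I)^(1/4) = (12×2.469×10^5)^(1/4) = 41.5 mm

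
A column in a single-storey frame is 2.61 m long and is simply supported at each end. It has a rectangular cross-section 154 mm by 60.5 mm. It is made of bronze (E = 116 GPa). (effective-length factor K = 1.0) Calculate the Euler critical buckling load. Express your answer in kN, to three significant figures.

Buckling occurs about the weak axis: I_min = h·b³/12 with b = 60.5 mm (the shorter side).
I_min = 154×60.5³/12 = 2.842×10^6 mm⁴
I = 2.842×10^6 mm⁴ = 2.842×10^-6 m⁴
Effective length L_e = K·L = 1 × 2.61 = 2.610 m
P_cr = π²EI / L_e² = π² × 116×10⁹ × 2.842×10^-6 / 2.610² = 4.776×10^5 N

P_cr ≈ 478 kN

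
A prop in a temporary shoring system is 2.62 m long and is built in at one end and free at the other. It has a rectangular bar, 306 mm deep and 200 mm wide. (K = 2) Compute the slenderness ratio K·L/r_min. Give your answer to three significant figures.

λ ≈ 90.8

For a rectangle r_min = b/√12 = 200/√12 = 57.74 mm
L_e = K·L = 2 × 2.62 m = 5.240 m = 5240.0 mm
λ = L_e / r_min = 5240.0 / 57.74 = 90.8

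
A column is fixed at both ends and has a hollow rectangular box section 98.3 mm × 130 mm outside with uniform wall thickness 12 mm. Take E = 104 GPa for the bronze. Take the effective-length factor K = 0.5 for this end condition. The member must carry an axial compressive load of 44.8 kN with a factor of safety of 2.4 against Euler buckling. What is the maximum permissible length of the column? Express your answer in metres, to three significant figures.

L_max ≈ 16.0 m

Inner dimensions: h_i = 130 − 2×12 = 106.0 mm, b_i = 98.3 − 2×12 = 74.30 mm
Weak-axis I_min = (h_o·b_o³ − h_i·b_i³)/12 with b_o = 98.3, b_i = 74.30 mm (shorter outer/inner sides).
I_min = (130×98.3³ − 106.0×74.30³)/12 = 6.667×10^6 mm⁴
I = 6.667×10^-6 m⁴
Required critical load P_cr = n·P = 2.4 × 44.8 = 107.5 kN = 1.075×10^5 N
From P_cr = π²EI/(K·L)²:  L = (1/K)·√(π²EI/P_cr) = (1/0.5)·√(π²×1.04×10^11×6.667×10^-6/1.075×10^5)
L = 16.0 m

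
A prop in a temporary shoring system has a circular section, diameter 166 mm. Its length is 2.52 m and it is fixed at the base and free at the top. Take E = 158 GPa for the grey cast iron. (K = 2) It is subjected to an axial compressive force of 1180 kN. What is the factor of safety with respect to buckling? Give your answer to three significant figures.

I = πd⁴/64 = π×166⁴/64 = 3.727×10^7 mm⁴
I = 3.727×10^7 mm⁴ = 3.727×10^-5 m⁴
Effective length L_e = K·L = 2 × 2.52 = 5.040 m
P_cr = π²EI / L_e² = π² × 158×10⁹ × 3.727×10^-5 / 5.040² = 2.288×10^6 N
Factor of safety n = P_cr / P = 2288.2 / 1180 = 1.94

n ≈ 1.94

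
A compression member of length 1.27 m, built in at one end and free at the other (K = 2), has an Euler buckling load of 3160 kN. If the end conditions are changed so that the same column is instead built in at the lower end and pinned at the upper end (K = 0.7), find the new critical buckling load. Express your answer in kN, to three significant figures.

P_cr ∝ 1/K², so P_cr,new = P_cr,old × (K_old/K_new)² = 3160 × (2/0.7)²
= 3160 × 8.163 = 25800 kN

P_cr ≈ 25800 kN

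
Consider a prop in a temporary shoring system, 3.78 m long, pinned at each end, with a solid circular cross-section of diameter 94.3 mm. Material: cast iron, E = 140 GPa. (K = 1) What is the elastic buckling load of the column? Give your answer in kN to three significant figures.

P_cr ≈ 375 kN

I = πd⁴/64 = π×94.3⁴/64 = 3.882×10^6 mm⁴
I = 3.882×10^6 mm⁴ = 3.882×10^-6 m⁴
Effective length L_e = K·L = 1 × 3.78 = 3.780 m
P_cr = π²EI / L_e² = π² × 140×10⁹ × 3.882×10^-6 / 3.780² = 3.754×10^5 N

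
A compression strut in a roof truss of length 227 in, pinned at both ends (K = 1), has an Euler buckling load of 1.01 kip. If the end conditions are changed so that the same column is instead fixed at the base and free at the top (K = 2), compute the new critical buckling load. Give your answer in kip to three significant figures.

P_cr ∝ 1/K², so P_cr,new = P_cr,old × (K_old/K_new)² = 1.01 × (1/2)²
= 1.01 × 0.2500 = 0.252 kip

P_cr ≈ 0.252 kip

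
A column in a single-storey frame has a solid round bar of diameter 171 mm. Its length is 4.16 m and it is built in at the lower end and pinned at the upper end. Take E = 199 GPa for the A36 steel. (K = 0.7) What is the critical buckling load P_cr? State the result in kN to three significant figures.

I = πd⁴/64 = π×171⁴/64 = 4.197×10^7 mm⁴
I = 4.197×10^7 mm⁴ = 4.197×10^-5 m⁴
Effective length L_e = K·L = 0.7 × 4.16 = 2.912 m
P_cr = π²EI / L_e² = π² × 199×10⁹ × 4.197×10^-5 / 2.912² = 9.721×10^6 N

P_cr ≈ 9720 kN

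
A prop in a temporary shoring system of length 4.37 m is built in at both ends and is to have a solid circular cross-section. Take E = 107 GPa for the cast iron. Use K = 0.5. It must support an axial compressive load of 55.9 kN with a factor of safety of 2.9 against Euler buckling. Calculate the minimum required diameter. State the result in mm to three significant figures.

Required P_cr = n·P = 2.9 × 55.9 = 162.1 kN
L_e = K·L = 0.5 × 4.37 = 2.185 m
Required I = P_cr·L_e²/(π²E) = 1.621×10^5 × 2.185² / (π² × 1.07×10^11) = 7.329×10^-7 m⁴
I_req = 7.329×10^5 mm⁴
Solid circle: I = πd⁴/64  ⇒  d = (64I/π)^(1/4) = (64×7.329×10^5/π)^(1/4) = 62.2 mm

d ≈ 62.2 mm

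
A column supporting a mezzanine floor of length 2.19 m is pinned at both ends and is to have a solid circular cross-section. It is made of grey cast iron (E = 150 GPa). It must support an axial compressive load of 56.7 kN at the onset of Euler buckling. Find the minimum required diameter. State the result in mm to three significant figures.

L_e = K·L = 1 × 2.19 = 2.190 m
Required I = P_cr·L_e²/(π²E) = 5.670×10^4 × 2.190² / (π² × 1.50×10^11) = 1.837×10^-7 m⁴
I_req = 1.837×10^5 mm⁴
Solid circle: I = πd⁴/64  ⇒  d = (64I/π)^(1/4) = (64×1.837×10^5/π)^(1/4) = 44.0 mm

d ≈ 44.0 mm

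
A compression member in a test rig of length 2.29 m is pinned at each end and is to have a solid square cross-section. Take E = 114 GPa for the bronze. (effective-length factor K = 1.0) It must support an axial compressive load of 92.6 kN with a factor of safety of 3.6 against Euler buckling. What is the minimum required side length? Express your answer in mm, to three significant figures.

Required P_cr = n·P = 3.6 × 92.6 = 333.4 kN
L_e = K·L = 1 × 2.29 = 2.290 m
Required I = P_cr·L_e²/(π²E) = 3.334×10^5 × 2.290² / (π² × 1.14×10^11) = 1.554×10^-6 m⁴
I_req = 1.554×10^6 mm⁴
Solid square: I = a⁴/12  ⇒  a = (12I)^(1/4) = (12×1.554×10^6)^(1/4) = 65.7 mm

a ≈ 65.7 mm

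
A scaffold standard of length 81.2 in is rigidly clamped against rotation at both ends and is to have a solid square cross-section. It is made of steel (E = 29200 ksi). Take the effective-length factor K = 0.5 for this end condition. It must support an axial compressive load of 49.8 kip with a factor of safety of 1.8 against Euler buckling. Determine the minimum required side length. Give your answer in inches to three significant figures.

Required P_cr = n·P = 1.8 × 49.8 = 89.64 kip
L_e = K·L = 0.5 × 81.2 = 40.60 in
Required I = P_cr·L_e²/(π²E) = 8.964×10^4 × 40.60² / (π² × 2.92×10^7) = 0.5127 in⁴
Solid square: I = a⁴/12  ⇒  a = (12I)^(1/4) = (12×0.5127)^(1/4) = 1.57 in

a ≈ 1.57 in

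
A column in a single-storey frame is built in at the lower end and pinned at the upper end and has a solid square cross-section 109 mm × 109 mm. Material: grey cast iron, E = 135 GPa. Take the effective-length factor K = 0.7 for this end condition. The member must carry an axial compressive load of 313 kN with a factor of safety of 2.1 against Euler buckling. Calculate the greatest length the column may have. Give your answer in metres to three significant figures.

I = a⁴/12 = 109⁴/12 = 1.176×10^7 mm⁴
I = 1.176×10^-5 m⁴
Required critical load P_cr = n·P = 2.1 × 313 = 657.3 kN = 6.573×10^5 N
From P_cr = π²EI/(K·L)²:  L = (1/K)·√(π²EI/P_cr) = (1/0.7)·√(π²×1.35×10^11×1.176×10^-5/6.573×10^5)
L = 6.98 m

L_max ≈ 6.98 m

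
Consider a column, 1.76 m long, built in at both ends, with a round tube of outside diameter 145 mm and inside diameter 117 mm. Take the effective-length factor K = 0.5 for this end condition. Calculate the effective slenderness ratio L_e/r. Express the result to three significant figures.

λ ≈ 18.9

d_o = 145 mm, d_i = 117 mm
I = π(d_o⁴ − d_i⁴)/64 = π(145⁴ − 117.0⁴)/64 = 1.250×10^7 mm⁴
A = 5.762×10^3 mm²;  r_min = √(I/A) = √(1.250×10^7/5.762×10^3) = 46.58 mm
L_e = K·L = 0.5 × 1.76 m = 0.8800 m = 880.00 mm
λ = L_e / r_min = 880.00 / 46.58 = 18.9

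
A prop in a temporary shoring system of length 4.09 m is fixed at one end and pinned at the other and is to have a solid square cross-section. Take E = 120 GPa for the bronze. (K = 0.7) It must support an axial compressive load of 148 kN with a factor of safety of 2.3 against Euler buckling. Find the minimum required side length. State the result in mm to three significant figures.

Required P_cr = n·P = 2.3 × 148 = 340.4 kN
L_e = K·L = 0.7 × 4.09 = 2.863 m
Required I = P_cr·L_e²/(π²E) = 3.404×10^5 × 2.863² / (π² × 1.20×10^11) = 2.356×10^-6 m⁴
I_req = 2.356×10^6 mm⁴
Solid square: I = a⁴/12  ⇒  a = (12I)^(1/4) = (12×2.356×10^6)^(1/4) = 72.9 mm

a ≈ 72.9 mm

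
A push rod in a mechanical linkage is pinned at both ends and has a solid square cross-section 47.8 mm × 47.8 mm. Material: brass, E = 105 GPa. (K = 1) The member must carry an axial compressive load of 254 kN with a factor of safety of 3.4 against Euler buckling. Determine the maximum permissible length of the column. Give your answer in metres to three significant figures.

I = a⁴/12 = 47.8⁴/12 = 4.350×10^5 mm⁴
I = 4.350×10^-7 m⁴
Required critical load P_cr = n·P = 3.4 × 254 = 863.6 kN = 8.636×10^5 N
From P_cr = π²EI/(K·L)²:  L = (1/K)·√(π²EI/P_cr) = (1/1)·√(π²×1.05×10^11×4.350×10^-7/8.636×10^5)
L = 0.723 m

L_max ≈ 0.723 m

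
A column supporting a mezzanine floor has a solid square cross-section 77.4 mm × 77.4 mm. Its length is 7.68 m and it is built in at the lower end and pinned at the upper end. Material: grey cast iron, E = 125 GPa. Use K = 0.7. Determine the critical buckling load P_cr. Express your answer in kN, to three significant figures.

I = a⁴/12 = 77.4⁴/12 = 2.991×10^6 mm⁴
I = 2.991×10^6 mm⁴ = 2.991×10^-6 m⁴
Effective length L_e = K·L = 0.7 × 7.68 = 5.376 m
P_cr = π²EI / L_e² = π² × 125×10⁹ × 2.991×10^-6 / 5.376² = 1.277×10^5 N

P_cr ≈ 128 kN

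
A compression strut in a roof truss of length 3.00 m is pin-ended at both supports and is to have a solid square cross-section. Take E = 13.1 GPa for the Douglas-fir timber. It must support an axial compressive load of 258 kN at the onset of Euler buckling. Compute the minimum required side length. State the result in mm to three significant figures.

a ≈ 121 mm

L_e = K·L = 1 × 3.00 = 3.000 m
Required I = P_cr·L_e²/(π²E) = 2.580×10^5 × 3.000² / (π² × 1.31×10^10) = 1.796×10^-5 m⁴
I_req = 1.796×10^7 mm⁴
Solid square: I = a⁴/12  ⇒  a = (12I)^(1/4) = (12×1.796×10^7)^(1/4) = 121 mm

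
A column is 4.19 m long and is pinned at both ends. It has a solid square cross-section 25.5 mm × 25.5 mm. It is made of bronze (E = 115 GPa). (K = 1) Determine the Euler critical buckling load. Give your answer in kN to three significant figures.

P_cr ≈ 2.28 kN

I = a⁴/12 = 25.5⁴/12 = 3.524×10^4 mm⁴
I = 3.524×10^4 mm⁴ = 3.524×10^-8 m⁴
Effective length L_e = K·L = 1 × 4.19 = 4.190 m
P_cr = π²EI / L_e² = π² × 115×10⁹ × 3.524×10^-8 / 4.190² = 2.278×10^3 N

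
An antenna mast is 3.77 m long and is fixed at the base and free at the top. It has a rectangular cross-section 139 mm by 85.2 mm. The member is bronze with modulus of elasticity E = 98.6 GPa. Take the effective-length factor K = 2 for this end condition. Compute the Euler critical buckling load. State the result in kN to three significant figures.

Buckling occurs about the weak axis: I_min = h·b³/12 with b = 85.2 mm (the shorter side).
I_min = 139×85.2³/12 = 7.164×10^6 mm⁴
I = 7.164×10^6 mm⁴ = 7.164×10^-6 m⁴
Effective length L_e = K·L = 2 × 3.77 = 7.540 m
P_cr = π²EI / L_e² = π² × 98.6×10⁹ × 7.164×10^-6 / 7.540² = 1.226×10^5 N

P_cr ≈ 123 kN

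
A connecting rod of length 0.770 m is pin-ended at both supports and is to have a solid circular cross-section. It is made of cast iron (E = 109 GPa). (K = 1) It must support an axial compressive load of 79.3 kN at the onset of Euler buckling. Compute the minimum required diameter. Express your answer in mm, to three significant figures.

L_e = K·L = 1 × 0.770 = 0.7700 m
Required I = P_cr·L_e²/(π²E) = 7.930×10^4 × 0.7700² / (π² × 1.09×10^11) = 4.370×10^-8 m⁴
I_req = 4.370×10^4 mm⁴
Solid circle: I = πd⁴/64  ⇒  d = (64I/π)^(1/4) = (64×4.370×10^4/π)^(1/4) = 30.7 mm

d ≈ 30.7 mm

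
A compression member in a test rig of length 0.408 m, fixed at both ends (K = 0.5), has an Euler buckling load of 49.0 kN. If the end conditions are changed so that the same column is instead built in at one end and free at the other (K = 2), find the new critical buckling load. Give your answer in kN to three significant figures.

P_cr ∝ 1/K², so P_cr,new = P_cr,old × (K_old/K_new)² = 49.0 × (0.5/2)²
= 49.0 × 0.06250 = 3.06 kN

P_cr ≈ 3.06 kN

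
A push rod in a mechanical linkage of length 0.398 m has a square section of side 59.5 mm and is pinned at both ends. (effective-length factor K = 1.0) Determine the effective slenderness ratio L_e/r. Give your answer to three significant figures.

λ ≈ 23.2

I = a⁴/12 = 59.5⁴/12 = 1.044×10^6 mm⁴
A = 3.540×10^3 mm²;  r_min = √(I/A) = √(1.044×10^6/3.540×10^3) = 17.18 mm
L_e = K·L = 1 × 0.398 m = 0.3980 m = 398.00 mm
λ = L_e / r_min = 398.00 / 17.18 = 23.2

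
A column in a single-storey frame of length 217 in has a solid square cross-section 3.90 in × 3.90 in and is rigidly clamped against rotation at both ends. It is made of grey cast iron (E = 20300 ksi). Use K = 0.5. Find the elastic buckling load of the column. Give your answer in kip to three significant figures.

P_cr ≈ 328 kip

I = a⁴/12 = 3.90⁴/12 = 19.28 in⁴
Effective length L_e = K·L = 0.5 × 217 = 108.5 in
P_cr = π²EI / L_e² = π² × 20300×10³ × 19.28 / 108.5² = 3.281×10^5 lb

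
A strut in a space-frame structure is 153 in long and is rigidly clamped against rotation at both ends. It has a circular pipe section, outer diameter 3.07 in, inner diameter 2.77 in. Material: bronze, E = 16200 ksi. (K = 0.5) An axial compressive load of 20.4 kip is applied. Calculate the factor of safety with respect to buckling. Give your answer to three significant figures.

d_o = 3.07 in, d_i = 2.77 in
I = π(d_o⁴ − d_i⁴)/64 = π(3.07⁴ − 2.770⁴)/64 = 1.470 in⁴
Effective length L_e = K·L = 0.5 × 153 = 76.50 in
P_cr = π²EI / L_e² = π² × 16200×10³ × 1.470 / 76.50² = 4.017×10^4 lb
Factor of safety n = P_cr / P = 40.173 / 20.4 = 1.97

n ≈ 1.97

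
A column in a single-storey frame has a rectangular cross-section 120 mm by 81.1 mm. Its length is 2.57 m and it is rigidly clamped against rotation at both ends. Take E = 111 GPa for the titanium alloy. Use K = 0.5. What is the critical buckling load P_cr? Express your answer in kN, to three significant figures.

Buckling occurs about the weak axis: I_min = h·b³/12 with b = 81.1 mm (the shorter side).
I_min = 120×81.1³/12 = 5.334×10^6 mm⁴
I = 5.334×10^6 mm⁴ = 5.334×10^-6 m⁴
Effective length L_e = K·L = 0.5 × 2.57 = 1.285 m
P_cr = π²EI / L_e² = π² × 111×10⁹ × 5.334×10^-6 / 1.285² = 3.539×10^6 N

P_cr ≈ 3540 kN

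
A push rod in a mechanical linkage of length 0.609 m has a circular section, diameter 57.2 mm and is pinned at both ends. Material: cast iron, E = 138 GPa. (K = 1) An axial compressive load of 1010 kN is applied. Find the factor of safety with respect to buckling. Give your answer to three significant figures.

I = πd⁴/64 = π×57.2⁴/64 = 5.255×10^5 mm⁴
I = 5.255×10^5 mm⁴ = 5.255×10^-7 m⁴
Effective length L_e = K·L = 1 × 0.609 = 0.6090 m
P_cr = π²EI / L_e² = π² × 138×10⁹ × 5.255×10^-7 / 0.6090² = 1.930×10^6 N
Factor of safety n = P_cr / P = 1929.7 / 1010 = 1.91

n ≈ 1.91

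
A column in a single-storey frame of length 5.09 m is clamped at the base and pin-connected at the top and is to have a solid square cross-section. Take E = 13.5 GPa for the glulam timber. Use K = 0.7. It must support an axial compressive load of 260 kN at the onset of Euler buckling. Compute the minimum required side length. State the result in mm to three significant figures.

L_e = K·L = 0.7 × 5.09 = 3.563 m
Required I = P_cr·L_e²/(π²E) = 2.600×10^5 × 3.563² / (π² × 1.35×10^10) = 2.477×10^-5 m⁴
I_req = 2.477×10^7 mm⁴
Solid square: I = a⁴/12  ⇒  a = (12I)^(1/4) = (12×2.477×10^7)^(1/4) = 131 mm

a ≈ 131 mm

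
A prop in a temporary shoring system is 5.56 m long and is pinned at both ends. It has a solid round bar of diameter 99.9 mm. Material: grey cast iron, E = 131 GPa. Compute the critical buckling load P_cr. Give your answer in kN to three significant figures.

P_cr ≈ 204 kN

I = πd⁴/64 = π×99.9⁴/64 = 4.889×10^6 mm⁴
I = 4.889×10^6 mm⁴ = 4.889×10^-6 m⁴
Effective length L_e = K·L = 1 × 5.56 = 5.560 m
P_cr = π²EI / L_e² = π² × 131×10⁹ × 4.889×10^-6 / 5.560² = 2.045×10^5 N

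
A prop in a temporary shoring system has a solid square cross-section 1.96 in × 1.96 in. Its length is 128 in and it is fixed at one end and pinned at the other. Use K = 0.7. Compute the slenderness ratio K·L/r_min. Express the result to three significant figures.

λ ≈ 158

I = a⁴/12 = 1.96⁴/12 = 1.230 in⁴
A = 3.842 in²;  r_min = √(I/A) = √(1.230/3.842) = 0.5658 in
L_e = K·L = 0.7 × 128 = 89.60 in
λ = L_e / r_min = 89.600 / 0.5658 = 158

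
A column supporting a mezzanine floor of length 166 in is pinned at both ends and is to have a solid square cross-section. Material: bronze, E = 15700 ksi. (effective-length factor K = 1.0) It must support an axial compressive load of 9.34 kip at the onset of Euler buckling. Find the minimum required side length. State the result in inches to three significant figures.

L_e = K·L = 1 × 166 = 166.0 in
Required I = P_cr·L_e²/(π²E) = 9.340×10^3 × 166.0² / (π² × 1.57×10^7) = 1.661 in⁴
Solid square: I = a⁴/12  ⇒  a = (12I)^(1/4) = (12×1.661)^(1/4) = 2.11 in

a ≈ 2.11 in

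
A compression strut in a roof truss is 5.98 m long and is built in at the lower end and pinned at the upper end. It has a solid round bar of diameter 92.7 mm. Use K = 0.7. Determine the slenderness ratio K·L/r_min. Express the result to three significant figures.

λ ≈ 181

For a solid circle r = d/4 = 92.7/4 = 23.18 mm
L_e = K·L = 0.7 × 5.98 m = 4.186 m = 4186.0 mm
λ = L_e / r_min = 4186.0 / 23.17 = 181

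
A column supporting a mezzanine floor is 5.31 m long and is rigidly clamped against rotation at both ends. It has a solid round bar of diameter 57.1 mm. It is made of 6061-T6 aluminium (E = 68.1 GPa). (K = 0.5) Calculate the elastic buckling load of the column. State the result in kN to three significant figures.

I = πd⁴/64 = π×57.1⁴/64 = 5.218×10^5 mm⁴
I = 5.218×10^5 mm⁴ = 5.218×10^-7 m⁴
Effective length L_e = K·L = 0.5 × 5.31 = 2.655 m
P_cr = π²EI / L_e² = π² × 68.1×10⁹ × 5.218×10^-7 / 2.655² = 4.975×10^4 N

P_cr ≈ 49.8 kN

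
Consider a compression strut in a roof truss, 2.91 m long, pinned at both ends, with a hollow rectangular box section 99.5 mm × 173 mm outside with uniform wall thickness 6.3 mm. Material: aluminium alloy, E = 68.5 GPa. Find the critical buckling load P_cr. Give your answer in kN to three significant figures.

Inner dimensions: h_i = 173 − 2×6.3 = 160.4 mm, b_i = 99.5 − 2×6.3 = 86.90 mm
Weak-axis I_min = (h_o·b_o³ − h_i·b_i³)/12 with b_o = 99.5, b_i = 86.90 mm (shorter outer/inner sides).
I_min = (173×99.5³ − 160.4×86.90³)/12 = 5.430×10^6 mm⁴
I = 5.430×10^6 mm⁴ = 5.430×10^-6 m⁴
Effective length L_e = K·L = 1 × 2.91 = 2.910 m
P_cr = π²EI / L_e² = π² × 68.5×10⁹ × 5.430×10^-6 / 2.910² = 4.335×10^5 N

P_cr ≈ 434 kN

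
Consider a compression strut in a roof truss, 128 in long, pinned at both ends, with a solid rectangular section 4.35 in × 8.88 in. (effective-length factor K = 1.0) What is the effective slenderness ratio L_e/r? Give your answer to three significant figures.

For a rectangle r_min = b/√12 = 4.35/√12 = 1.256 in
L_e = K·L = 1 × 128 = 128.0 in
λ = L_e / r_min = 128.00 / 1.256 = 102

λ ≈ 102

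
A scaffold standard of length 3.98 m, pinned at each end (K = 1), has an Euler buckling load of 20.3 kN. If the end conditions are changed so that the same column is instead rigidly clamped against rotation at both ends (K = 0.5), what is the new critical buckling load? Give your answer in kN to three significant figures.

P_cr ∝ 1/K², so P_cr,new = P_cr,old × (K_old/K_new)² = 20.3 × (1/0.5)²
= 20.3 × 4.000 = 81.2 kN

P_cr ≈ 81.2 kN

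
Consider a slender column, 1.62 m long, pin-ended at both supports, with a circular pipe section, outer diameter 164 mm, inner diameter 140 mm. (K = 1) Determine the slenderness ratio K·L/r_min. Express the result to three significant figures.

d_o = 164 mm, d_i = 140 mm
I = π(d_o⁴ − d_i⁴)/64 = π(164⁴ − 140.0⁴)/64 = 1.665×10^7 mm⁴
A = 5.730×10^3 mm²;  r_min = √(I/A) = √(1.665×10^7/5.730×10^3) = 53.91 mm
L_e = K·L = 1 × 1.62 m = 1.620 m = 1620.0 mm
λ = L_e / r_min = 1620.0 / 53.91 = 30.1

λ ≈ 30.1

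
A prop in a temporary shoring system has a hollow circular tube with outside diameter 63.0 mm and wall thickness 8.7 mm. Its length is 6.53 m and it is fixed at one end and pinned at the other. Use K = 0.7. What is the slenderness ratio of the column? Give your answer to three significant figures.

λ ≈ 235

Inner diameter d_i = 63.0 − 2×8.7 = 45.60 mm
I = π(d_o⁴ − d_i⁴)/64 = π(63.0⁴ − 45.60⁴)/64 = 5.610×10^5 mm⁴
A = 1.484×10^3 mm²;  r_min = √(I/A) = √(5.610×10^5/1.484×10^3) = 19.44 mm
L_e = K·L = 0.7 × 6.53 m = 4.571 m = 4571.0 mm
λ = L_e / r_min = 4571.0 / 19.44 = 235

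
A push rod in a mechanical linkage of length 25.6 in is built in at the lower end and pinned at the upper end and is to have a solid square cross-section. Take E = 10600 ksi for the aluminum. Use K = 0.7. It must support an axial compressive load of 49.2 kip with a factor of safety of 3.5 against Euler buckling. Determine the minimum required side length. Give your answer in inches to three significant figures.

a ≈ 1.59 in

Required P_cr = n·P = 3.5 × 49.2 = 172.2 kip
L_e = K·L = 0.7 × 25.6 = 17.92 in
Required I = P_cr·L_e²/(π²E) = 1.722×10^5 × 17.92² / (π² × 1.06×10^7) = 0.5286 in⁴
Solid square: I = a⁴/12  ⇒  a = (12I)^(1/4) = (12×0.5286)^(1/4) = 1.59 in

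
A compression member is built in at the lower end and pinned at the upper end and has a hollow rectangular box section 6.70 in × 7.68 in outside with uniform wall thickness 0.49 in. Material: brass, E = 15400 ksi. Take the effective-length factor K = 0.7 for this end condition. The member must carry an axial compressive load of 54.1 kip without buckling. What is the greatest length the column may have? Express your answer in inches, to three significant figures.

Inner dimensions: h_i = 7.68 − 2×0.49 = 6.700 in, b_i = 6.70 − 2×0.49 = 5.720 in
Weak-axis I_min = (h_o·b_o³ − h_i·b_i³)/12 with b_o = 6.70, b_i = 5.720 in (shorter outer/inner sides).
I_min = (7.68×6.70³ − 6.700×5.720³)/12 = 88.00 in⁴
At the buckling limit P_cr = P = 5.410×10^4 lb
From P_cr = π²EI/(K·L)²:  L = (1/K)·√(π²EI/P_cr) = (1/0.7)·√(π²×1.54×10^7×88.00/5.410×10^4)
L = 710 in

L_max ≈ 710 in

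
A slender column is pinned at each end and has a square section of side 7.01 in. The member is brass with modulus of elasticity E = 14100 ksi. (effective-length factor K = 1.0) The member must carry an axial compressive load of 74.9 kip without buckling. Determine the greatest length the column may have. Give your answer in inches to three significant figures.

I = a⁴/12 = 7.01⁴/12 = 201.2 in⁴
At the buckling limit P_cr = P = 7.490×10^4 lb
From P_cr = π²EI/(K·L)²:  L = (1/K)·√(π²EI/P_cr) = (1/1)·√(π²×1.41×10^7×201.2/7.490×10^4)
L = 611 in

L_max ≈ 611 in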